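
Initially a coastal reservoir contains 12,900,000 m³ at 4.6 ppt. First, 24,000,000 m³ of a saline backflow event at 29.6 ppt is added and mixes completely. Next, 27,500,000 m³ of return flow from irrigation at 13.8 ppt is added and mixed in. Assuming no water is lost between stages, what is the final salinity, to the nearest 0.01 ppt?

By conservation of dissolved salt,
Initial salt = 12,900,000×4.6 = 59,340,000
After stage 1: salt = 59,340,000 + 24,000,000×29.6 = 769,740,000; volume = 36,900,000 m³; S = 20.86 ppt
After stage 2: salt = 769,740,000 + 27,500,000×13.8 = 1,149,240,000; volume = 64,400,000 m³
S = 1,149,240,000 / 64,400,000 = 17.8453 ppt

17.85 ppt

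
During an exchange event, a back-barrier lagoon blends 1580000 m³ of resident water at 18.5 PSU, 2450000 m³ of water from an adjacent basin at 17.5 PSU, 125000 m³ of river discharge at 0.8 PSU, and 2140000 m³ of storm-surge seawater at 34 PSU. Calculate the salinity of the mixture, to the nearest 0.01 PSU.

Mass of salt is conserved:
salt = 1,580,000×18.5 + 2,450,000×17.5 + 125,000×0.8 + 2,140,000×34 = 29,230,000 + 42,875,000 + 100,000 + 72,760,000 = 144,965,000
volume = 1,580,000 + 2,450,000 + 125,000 + 2,140,000 = 6,295,000 m³
S = 144,965,000 / 6,295,000 = 23.0286 PSU

23.03 PSU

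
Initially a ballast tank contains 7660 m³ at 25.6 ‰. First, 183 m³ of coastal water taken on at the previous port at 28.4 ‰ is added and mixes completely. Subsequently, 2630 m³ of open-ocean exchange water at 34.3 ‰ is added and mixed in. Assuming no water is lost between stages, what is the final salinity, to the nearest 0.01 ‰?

27.83 ‰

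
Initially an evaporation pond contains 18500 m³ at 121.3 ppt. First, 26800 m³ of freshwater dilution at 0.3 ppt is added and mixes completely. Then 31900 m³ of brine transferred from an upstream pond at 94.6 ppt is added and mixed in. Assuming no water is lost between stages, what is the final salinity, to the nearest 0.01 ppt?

Total salt / total volume:
Initial salt = 18,500×121.3 = 2,244,050
After stage 1: salt = 2,244,050 + 26,800×0.3 = 2,252,090; volume = 45,300 m³; S = 49.715 ppt
After stage 2: salt = 2,252,090 + 31,900×94.6 = 5,269,830; volume = 77,200 m³
S = 5,269,830 / 77,200 = 68.262 ppt

68.26 ppt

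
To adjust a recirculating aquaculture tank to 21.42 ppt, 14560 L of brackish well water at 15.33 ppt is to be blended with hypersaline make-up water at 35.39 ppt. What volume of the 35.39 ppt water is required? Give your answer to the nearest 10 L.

Salt balance: 14,560×15.33 + V×35.39 = (14,560+V)×21.42
223,204.8 + 35.39V = 311,875.2 + 21.42V
88,670.4 = 13.97V
V = 6,347.2 L

6350 L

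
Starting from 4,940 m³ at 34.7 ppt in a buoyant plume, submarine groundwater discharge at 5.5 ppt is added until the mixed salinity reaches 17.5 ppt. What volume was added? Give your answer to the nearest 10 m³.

7080 m³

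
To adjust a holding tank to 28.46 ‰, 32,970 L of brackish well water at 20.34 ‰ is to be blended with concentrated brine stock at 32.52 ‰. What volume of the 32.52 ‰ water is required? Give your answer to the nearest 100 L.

Salt balance: 32,970×20.34 + V×32.52 = (32,970+V)×28.46
670,609.8 + 32.52V = 938,326.2 + 28.46V
267,716.4 = 4.06V
V = 65,940 L

65900 L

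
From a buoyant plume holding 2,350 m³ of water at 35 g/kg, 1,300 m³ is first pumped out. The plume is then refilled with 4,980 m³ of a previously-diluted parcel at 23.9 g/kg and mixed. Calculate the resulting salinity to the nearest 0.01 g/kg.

Remaining after removal: 1,050 m³ at 35 g/kg (salt = 36,750)
After addition: salt = 36,750 + 4,980×23.9 = 155,772; volume = 6,030 m³
S = 155,772 / 6,030 = 25.8328 g/kg

25.83 g/kg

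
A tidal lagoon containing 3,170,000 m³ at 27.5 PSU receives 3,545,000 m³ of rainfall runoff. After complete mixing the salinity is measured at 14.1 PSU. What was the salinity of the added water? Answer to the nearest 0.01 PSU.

Salt balance: 3,170,000×27.5 + 3,545,000×S = 6,715,000×14.1
87,175,000 + 3,545,000·S = 94,681,500
S = (94,681,500 − 87,175,000) / 3,545,000 = 2.1175 PSU

2.12 PSU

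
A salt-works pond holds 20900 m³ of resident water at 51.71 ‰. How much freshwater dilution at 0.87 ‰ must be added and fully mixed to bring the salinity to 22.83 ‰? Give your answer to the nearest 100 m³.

Salt balance: 20,900×51.71 + V×0.87 = (20,900+V)×22.83
1,080,739 + 0.87V = 477,147 + 22.83V
603,592 = 21.96V
V = 27,485.97 m³

27500 m³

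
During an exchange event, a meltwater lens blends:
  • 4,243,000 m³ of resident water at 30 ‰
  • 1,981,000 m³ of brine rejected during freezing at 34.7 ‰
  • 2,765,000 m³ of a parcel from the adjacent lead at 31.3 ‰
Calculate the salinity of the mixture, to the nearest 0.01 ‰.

By conservation of dissolved salt,
salt = 4,243,000×30 + 1,981,000×34.7 + 2,765,000×31.3 = 127,290,000 + 68,740,700 + 86,544,500 = 282,575,200
volume = 4,243,000 + 1,981,000 + 2,765,000 = 8,989,000 m³
S = 282,575,200 / 8,989,000 = 31.4357 ‰

31.44 ‰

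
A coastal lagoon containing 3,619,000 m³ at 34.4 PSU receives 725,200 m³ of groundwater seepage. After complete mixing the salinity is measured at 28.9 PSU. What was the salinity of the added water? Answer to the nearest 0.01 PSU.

1.45 PSU

Salt balance: 3,619,000×34.4 + 725,200×S = 4,344,200×28.9
124,493,600 + 725,200·S = 125,547,380
S = (125,547,380 − 124,493,600) / 725,200 = 1.4531 PSU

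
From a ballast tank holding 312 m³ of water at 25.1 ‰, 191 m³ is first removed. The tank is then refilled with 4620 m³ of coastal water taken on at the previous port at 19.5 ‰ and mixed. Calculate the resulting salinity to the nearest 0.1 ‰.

Remaining after removal: 121 m³ at 25.1 ‰ (salt = 3,037.1)
After addition: salt = 3,037.1 + 4,620×19.5 = 93,127.1; volume = 4,741 m³
S = 93,127.1 / 4,741 = 19.6429 ‰

19.6 ‰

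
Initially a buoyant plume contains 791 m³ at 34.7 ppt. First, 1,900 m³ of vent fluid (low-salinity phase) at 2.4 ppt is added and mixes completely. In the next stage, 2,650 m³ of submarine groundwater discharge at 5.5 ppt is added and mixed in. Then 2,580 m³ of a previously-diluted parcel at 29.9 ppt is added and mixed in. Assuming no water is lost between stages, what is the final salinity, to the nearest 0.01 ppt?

Mass of salt is conserved:
Initial salt = 791×34.7 = 27,447.7
After stage 1: salt = 27,447.7 + 1,900×2.4 = 32,007.7; volume = 2,691 m³; S = 11.894 ppt
After stage 2: salt = 32,007.7 + 2,650×5.5 = 46,582.7; volume = 5,341 m³; S = 8.722 ppt
After stage 3: salt = 46,582.7 + 2,580×29.9 = 123,724.7; volume = 7,921 m³
S = 123,724.7 / 7,921 = 15.6198 ppt

15.62 ppt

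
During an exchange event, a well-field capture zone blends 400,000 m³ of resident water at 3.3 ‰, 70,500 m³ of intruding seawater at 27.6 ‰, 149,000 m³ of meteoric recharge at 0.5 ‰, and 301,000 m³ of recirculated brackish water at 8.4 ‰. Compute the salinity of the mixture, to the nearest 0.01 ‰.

6.38 ‰

Weighted by volume,
salt = 400,000×3.3 + 70,500×27.6 + 149,000×0.5 + 301,000×8.4 = 1,320,000 + 1,945,800 + 74,500 + 2,528,400 = 5,868,700
volume = 400,000 + 70,500 + 149,000 + 301,000 = 920,500 m³
S = 5,868,700 / 920,500 = 6.3756 ‰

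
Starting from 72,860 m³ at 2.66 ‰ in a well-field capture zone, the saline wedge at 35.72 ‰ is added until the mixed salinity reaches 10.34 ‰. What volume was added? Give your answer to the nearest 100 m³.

Salt balance: 72,860×2.66 + V×35.72 = (72,860+V)×10.34
193,807.6 + 35.72V = 753,372.4 + 10.34V
559,564.8 = 25.38V
V = 22,047.47 m³

22000 m³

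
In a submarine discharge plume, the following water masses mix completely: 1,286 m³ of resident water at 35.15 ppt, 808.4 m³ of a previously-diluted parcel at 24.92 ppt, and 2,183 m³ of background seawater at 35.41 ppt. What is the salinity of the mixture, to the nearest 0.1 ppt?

33.3 ppt

Weighted by volume,
salt = 1,286×35.15 + 808.4×24.92 + 2,183×35.41 = 45,202.9 + 20,145.328 + 77,300.03 = 142,648.258
volume = 1,286 + 808.4 + 2,183 = 4,277.4 m³
S = 142,648.258 / 4,277.4 = 33.349 ppt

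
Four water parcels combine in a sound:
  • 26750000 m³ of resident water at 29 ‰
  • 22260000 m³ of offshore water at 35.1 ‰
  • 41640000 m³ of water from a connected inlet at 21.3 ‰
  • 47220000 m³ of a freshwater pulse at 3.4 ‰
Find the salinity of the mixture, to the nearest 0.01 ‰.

By conservation of dissolved salt,
salt = 26,750,000×29 + 22,260,000×35.1 + 41,640,000×21.3 + 47,220,000×3.4 = 775,750,000 + 781,326,000 + 886,932,000 + 160,548,000 = 2,604,556,000
volume = 26,750,000 + 22,260,000 + 41,640,000 + 47,220,000 = 137,870,000 m³
S = 2,604,556,000 / 137,870,000 = 18.8914 ‰

18.89 ‰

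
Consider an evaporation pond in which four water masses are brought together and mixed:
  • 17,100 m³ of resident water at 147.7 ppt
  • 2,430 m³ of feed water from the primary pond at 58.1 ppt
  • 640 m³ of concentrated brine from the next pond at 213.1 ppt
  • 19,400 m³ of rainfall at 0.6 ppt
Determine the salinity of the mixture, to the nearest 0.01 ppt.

Salt balance:
salt = 17,100×147.7 + 2,430×58.1 + 640×213.1 + 19,400×0.6 = 2,525,670 + 141,183 + 136,384 + 11,640 = 2,814,877
volume = 17,100 + 2,430 + 640 + 19,400 = 39,570 m³
S = 2,814,877 / 39,570 = 71.1366 ppt

71.14 ppt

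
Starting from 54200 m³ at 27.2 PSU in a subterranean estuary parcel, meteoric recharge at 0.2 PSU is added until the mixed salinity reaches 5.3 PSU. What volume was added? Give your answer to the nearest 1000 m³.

233000 m³

Salt balance: 54,200×27.2 + V×0.2 = (54,200+V)×5.3
1,474,240 + 0.2V = 287,260 + 5.3V
1,186,980 = 5.1V
V = 232,741.18 m³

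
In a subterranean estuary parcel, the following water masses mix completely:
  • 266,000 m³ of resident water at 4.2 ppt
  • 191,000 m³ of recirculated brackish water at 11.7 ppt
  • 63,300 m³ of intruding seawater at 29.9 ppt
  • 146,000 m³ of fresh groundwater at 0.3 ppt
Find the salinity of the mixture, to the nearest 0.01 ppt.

7.94 ppt

Conserving salt mass:
salt = 266,000×4.2 + 191,000×11.7 + 63,300×29.9 + 146,000×0.3 = 1,117,200 + 2,234,700 + 1,892,670 + 43,800 = 5,288,370
volume = 266,000 + 191,000 + 63,300 + 146,000 = 666,300 m³
S = 5,288,370 / 666,300 = 7.9369 ppt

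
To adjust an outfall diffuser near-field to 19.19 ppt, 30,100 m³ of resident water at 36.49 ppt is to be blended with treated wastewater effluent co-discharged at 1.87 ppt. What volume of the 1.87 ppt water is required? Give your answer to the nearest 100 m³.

30100 m³

Salt balance: 30,100×36.49 + V×1.87 = (30,100+V)×19.19
1,098,349 + 1.87V = 577,619 + 19.19V
520,730 = 17.32V
V = 30,065.24 m³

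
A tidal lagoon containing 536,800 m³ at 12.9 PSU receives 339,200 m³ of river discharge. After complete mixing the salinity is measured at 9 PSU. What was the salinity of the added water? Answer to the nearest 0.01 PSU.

Salt balance: 536,800×12.9 + 339,200×S = 876,000×9
6,924,720 + 339,200·S = 7,884,000
S = (7,884,000 − 6,924,720) / 339,200 = 2.8281 PSU

2.83 PSU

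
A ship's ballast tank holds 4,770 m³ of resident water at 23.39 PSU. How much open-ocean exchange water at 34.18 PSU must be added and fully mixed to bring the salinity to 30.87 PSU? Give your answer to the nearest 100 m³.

10800 m³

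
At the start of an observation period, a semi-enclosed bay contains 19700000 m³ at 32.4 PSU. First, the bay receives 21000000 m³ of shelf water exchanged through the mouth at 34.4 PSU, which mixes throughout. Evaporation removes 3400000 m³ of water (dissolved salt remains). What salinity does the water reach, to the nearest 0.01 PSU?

36.48 PSU

After mixing: salt = 19,700,000×32.4 + 21,000,000×34.4 = 1,360,680,000; volume = 40,700,000 m³
After evaporation: salt unchanged = 1,360,680,000; volume = 40,700,000 − 3,400,000 = 37,300,000 m³
S = 1,360,680,000 / 37,300,000 = 36.4794 PSU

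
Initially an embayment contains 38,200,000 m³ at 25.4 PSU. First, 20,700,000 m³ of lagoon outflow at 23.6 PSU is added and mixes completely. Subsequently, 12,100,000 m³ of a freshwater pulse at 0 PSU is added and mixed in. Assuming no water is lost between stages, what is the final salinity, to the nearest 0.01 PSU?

Weighted by volume,
Initial salt = 38,200,000×25.4 = 970,280,000
After stage 1: salt = 970,280,000 + 20,700,000×23.6 = 1,458,800,000; volume = 58,900,000 m³; S = 24.767 PSU
After stage 2: salt = 1,458,800,000 + 12,100,000×0 = 1,458,800,000; volume = 71,000,000 m³
S = 1,458,800,000 / 71,000,000 = 20.5465 PSU

20.55 PSU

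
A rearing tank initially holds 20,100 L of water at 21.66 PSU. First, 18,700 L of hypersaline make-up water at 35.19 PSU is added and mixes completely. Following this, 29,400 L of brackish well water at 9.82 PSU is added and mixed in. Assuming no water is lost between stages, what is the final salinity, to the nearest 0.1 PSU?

Total salt / total volume:
Initial salt = 20,100×21.66 = 435,366
After stage 1: salt = 435,366 + 18,700×35.19 = 1,093,419; volume = 38,800 L; S = 28.181 PSU
After stage 2: salt = 1,093,419 + 29,400×9.82 = 1,382,127; volume = 68,200 L
S = 1,382,127 / 68,200 = 20.2658 PSU

20.3 PSU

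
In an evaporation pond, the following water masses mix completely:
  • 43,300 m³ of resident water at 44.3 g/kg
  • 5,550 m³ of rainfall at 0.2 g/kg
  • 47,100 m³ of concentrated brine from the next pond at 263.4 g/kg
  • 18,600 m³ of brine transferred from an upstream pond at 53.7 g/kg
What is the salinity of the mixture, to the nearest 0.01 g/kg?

133.78 g/kg

By conservation of dissolved salt,
salt = 43,300×44.3 + 5,550×0.2 + 47,100×263.4 + 18,600×53.7 = 1,918,190 + 1,110 + 12,406,140 + 998,820 = 15,324,260
volume = 43,300 + 5,550 + 47,100 + 18,600 = 114,550 m³
S = 15,324,260 / 114,550 = 133.7779 g/kg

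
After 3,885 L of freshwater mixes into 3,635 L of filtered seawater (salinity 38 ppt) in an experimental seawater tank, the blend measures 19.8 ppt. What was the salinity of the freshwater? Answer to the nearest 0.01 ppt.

2.77 ppt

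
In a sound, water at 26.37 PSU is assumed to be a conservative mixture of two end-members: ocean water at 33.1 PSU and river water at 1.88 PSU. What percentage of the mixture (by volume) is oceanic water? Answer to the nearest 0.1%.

78.4%

Let g be the oceanic fraction. Salt balance per unit volume:
g×33.1 + (1−g)×1.88 = 26.37
g = (26.37 − 1.88) / (33.1 − 1.88) = 24.49/31.22 = 0.7844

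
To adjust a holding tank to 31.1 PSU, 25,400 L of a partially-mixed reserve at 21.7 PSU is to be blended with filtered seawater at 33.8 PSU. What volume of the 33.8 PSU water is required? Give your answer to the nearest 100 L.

Salt balance: 25,400×21.7 + V×33.8 = (25,400+V)×31.1
551,180 + 33.8V = 789,940 + 31.1V
238,760 = 2.7V
V = 88,429.63 L

88400 L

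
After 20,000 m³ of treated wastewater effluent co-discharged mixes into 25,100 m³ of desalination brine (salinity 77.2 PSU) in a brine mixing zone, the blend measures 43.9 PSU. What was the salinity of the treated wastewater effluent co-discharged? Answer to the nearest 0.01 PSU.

2.11 PSU

Salt balance: 25,100×77.2 + 20,000×S = 45,100×43.9
1,937,720 + 20,000·S = 1,979,890
S = (1,979,890 − 1,937,720) / 20,000 = 2.1085 PSU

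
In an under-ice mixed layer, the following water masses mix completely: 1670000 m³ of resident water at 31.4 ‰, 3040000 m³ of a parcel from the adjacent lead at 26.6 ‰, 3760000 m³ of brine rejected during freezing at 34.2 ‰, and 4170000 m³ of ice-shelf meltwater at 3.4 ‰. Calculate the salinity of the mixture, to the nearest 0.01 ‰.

21.84 ‰

Total salt / total volume:
salt = 1,670,000×31.4 + 3,040,000×26.6 + 3,760,000×34.2 + 4,170,000×3.4 = 52,438,000 + 80,864,000 + 128,592,000 + 14,178,000 = 276,072,000
volume = 1,670,000 + 3,040,000 + 3,760,000 + 4,170,000 = 12,640,000 m³
S = 276,072,000 / 12,640,000 = 21.8411 ‰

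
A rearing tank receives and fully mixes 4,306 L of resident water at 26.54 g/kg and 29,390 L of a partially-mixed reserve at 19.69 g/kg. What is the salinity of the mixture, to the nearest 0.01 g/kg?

20.57 g/kg

Conserving salt mass:
salt = 4,306×26.54 + 29,390×19.69 = 114,281.24 + 578,689.1 = 692,970.34
volume = 4,306 + 29,390 = 33,696 L
S = 692,970.34 / 33,696 = 20.5654 g/kg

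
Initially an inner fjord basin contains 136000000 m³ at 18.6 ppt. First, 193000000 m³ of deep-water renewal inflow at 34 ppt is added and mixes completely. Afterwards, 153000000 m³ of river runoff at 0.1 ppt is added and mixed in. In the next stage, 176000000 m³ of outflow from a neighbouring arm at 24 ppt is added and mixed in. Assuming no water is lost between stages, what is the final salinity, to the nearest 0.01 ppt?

Weighted by volume,
Initial salt = 136,000,000×18.6 = 2,529,600,000
After stage 1: salt = 2,529,600,000 + 193,000,000×34 = 9,091,600,000; volume = 329,000,000 m³; S = 27.634 ppt
After stage 2: salt = 9,091,600,000 + 153,000,000×0.1 = 9,106,900,000; volume = 482,000,000 m³; S = 18.894 ppt
After stage 3: salt = 9,106,900,000 + 176,000,000×24 = 13,330,900,000; volume = 658,000,000 m³
S = 13,330,900,000 / 658,000,000 = 20.2597 ppt

20.26 ppt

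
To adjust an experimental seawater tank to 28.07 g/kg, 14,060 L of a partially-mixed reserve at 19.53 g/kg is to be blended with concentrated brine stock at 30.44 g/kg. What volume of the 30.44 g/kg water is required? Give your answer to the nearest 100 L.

50700 L

Salt balance: 14,060×19.53 + V×30.44 = (14,060+V)×28.07
274,591.8 + 30.44V = 394,664.2 + 28.07V
120,072.4 = 2.37V
V = 50,663.46 L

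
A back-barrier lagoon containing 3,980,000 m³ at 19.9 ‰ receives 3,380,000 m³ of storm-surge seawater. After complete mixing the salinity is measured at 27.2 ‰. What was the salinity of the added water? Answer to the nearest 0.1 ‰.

35.8 ‰

Salt balance: 3,980,000×19.9 + 3,380,000×S = 7,360,000×27.2
79,202,000 + 3,380,000·S = 200,192,000
S = (200,192,000 − 79,202,000) / 3,380,000 = 35.7959 ‰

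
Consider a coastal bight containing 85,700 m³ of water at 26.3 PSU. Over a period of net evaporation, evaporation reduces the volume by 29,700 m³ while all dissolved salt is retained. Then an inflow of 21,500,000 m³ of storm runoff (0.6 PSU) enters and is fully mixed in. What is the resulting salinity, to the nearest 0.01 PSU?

After evaporation: salt = 85,700×26.3 = 2,253,910; volume = 85,700 − 29,700 = 56,000 m³
After mixing: salt = 2,253,910 + 21,500,000×0.6 = 15,153,910; volume = 56,000 + 21,500,000 = 21,556,000 m³
S = 15,153,910 / 21,556,000 = 0.703 PSU

0.70 PSU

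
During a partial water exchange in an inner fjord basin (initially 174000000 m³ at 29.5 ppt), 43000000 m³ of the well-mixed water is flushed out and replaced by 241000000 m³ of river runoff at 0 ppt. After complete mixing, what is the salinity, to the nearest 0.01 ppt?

Remaining after removal: 131,000,000 m³ at 29.5 ppt (salt = 3,864,500,000)
After addition: salt = 3,864,500,000 + 241,000,000×0 = 3,864,500,000; volume = 372,000,000 m³
S = 3,864,500,000 / 372,000,000 = 10.3884 ppt

10.39 ppt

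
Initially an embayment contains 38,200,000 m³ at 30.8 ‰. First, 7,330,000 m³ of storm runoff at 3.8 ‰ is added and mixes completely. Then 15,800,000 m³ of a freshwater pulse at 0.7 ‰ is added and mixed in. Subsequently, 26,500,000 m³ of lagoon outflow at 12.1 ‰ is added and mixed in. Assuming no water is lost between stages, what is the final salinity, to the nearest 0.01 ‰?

17.49 ‰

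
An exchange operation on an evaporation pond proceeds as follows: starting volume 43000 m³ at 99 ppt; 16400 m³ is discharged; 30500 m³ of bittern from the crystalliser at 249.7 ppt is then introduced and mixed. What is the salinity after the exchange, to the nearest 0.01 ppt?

179.50 ppt

Remaining after removal: 26,600 m³ at 99 ppt (salt = 2,633,400)
After addition: salt = 2,633,400 + 30,500×249.7 = 10,249,250; volume = 57,100 m³
S = 10,249,250 / 57,100 = 179.4965 ppt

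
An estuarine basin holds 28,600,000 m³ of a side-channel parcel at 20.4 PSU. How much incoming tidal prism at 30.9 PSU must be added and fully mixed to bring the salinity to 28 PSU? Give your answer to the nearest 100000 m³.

75000000 m³

Salt balance: 28,600,000×20.4 + V×30.9 = (28,600,000+V)×28
583,440,000 + 30.9V = 800,800,000 + 28V
217,360,000 = 2.9V
V = 74,951,724.14 m³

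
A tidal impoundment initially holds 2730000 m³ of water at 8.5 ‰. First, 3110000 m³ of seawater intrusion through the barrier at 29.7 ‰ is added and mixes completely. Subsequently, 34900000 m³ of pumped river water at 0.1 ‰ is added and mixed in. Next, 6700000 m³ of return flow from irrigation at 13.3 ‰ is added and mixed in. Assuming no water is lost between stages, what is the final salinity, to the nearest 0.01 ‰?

4.39 ‰

Total salt / total volume:
Initial salt = 2,730,000×8.5 = 23,205,000
After stage 1: salt = 23,205,000 + 3,110,000×29.7 = 115,572,000; volume = 5,840,000 m³; S = 19.79 ‰
After stage 2: salt = 115,572,000 + 34,900,000×0.1 = 119,062,000; volume = 40,740,000 m³; S = 2.922 ‰
After stage 3: salt = 119,062,000 + 6,700,000×13.3 = 208,172,000; volume = 47,440,000 m³
S = 208,172,000 / 47,440,000 = 4.3881 ‰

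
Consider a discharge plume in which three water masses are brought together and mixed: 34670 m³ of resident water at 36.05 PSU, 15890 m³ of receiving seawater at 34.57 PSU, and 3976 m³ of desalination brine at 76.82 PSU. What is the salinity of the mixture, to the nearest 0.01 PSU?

38.59 PSU

Total salt / total volume:
salt = 34,670×36.05 + 15,890×34.57 + 3,976×76.82 = 1,249,853.5 + 549,317.3 + 305,436.32 = 2,104,607.12
volume = 34,670 + 15,890 + 3,976 = 54,536 m³
S = 2,104,607.12 / 54,536 = 38.5912 PSU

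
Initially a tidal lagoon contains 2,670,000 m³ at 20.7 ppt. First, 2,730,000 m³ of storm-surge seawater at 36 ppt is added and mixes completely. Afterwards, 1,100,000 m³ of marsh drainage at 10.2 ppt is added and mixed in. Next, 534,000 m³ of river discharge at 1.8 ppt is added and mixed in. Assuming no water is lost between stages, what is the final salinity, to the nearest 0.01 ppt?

23.56 ppt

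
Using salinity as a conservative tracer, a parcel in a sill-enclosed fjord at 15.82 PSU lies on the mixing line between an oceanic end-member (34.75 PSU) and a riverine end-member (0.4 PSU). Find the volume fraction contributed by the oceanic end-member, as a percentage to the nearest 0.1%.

44.9%

Let g be the oceanic fraction. Salt balance per unit volume:
g×34.75 + (1−g)×0.4 = 15.82
g = (15.82 − 0.4) / (34.75 − 0.4) = 15.42/34.35 = 0.4489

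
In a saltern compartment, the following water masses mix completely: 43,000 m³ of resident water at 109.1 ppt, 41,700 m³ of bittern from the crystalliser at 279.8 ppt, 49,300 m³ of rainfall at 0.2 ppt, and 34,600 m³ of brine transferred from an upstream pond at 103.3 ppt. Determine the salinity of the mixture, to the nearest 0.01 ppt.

118.29 ppt

Conserving salt mass:
salt = 43,000×109.1 + 41,700×279.8 + 49,300×0.2 + 34,600×103.3 = 4,691,300 + 11,667,660 + 9,860 + 3,574,180 = 19,943,000
volume = 43,000 + 41,700 + 49,300 + 34,600 = 168,600 m³
S = 19,943,000 / 168,600 = 118.2859 ppt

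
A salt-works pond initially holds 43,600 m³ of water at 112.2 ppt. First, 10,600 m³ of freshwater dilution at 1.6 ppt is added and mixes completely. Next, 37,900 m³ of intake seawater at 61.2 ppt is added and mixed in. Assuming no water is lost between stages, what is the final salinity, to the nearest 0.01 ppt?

78.48 ppt

Weighted by volume,
Initial salt = 43,600×112.2 = 4,891,920
After stage 1: salt = 4,891,920 + 10,600×1.6 = 4,908,880; volume = 54,200 m³; S = 90.57 ppt
After stage 2: salt = 4,908,880 + 37,900×61.2 = 7,228,360; volume = 92,100 m³
S = 7,228,360 / 92,100 = 78.4838 ppt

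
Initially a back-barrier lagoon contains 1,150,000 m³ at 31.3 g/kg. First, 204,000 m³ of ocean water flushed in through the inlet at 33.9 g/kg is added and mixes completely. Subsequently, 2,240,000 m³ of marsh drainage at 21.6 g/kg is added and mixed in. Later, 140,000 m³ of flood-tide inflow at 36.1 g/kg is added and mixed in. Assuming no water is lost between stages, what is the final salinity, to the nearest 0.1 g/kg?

Weighted by volume,
Initial salt = 1,150,000×31.3 = 35,995,000
After stage 1: salt = 35,995,000 + 204,000×33.9 = 42,910,600; volume = 1,354,000 m³; S = 31.692 g/kg
After stage 2: salt = 42,910,600 + 2,240,000×21.6 = 91,294,600; volume = 3,594,000 m³; S = 25.402 g/kg
After stage 3: salt = 91,294,600 + 140,000×36.1 = 96,348,600; volume = 3,734,000 m³
S = 96,348,600 / 3,734,000 = 25.8031 g/kg

25.8 g/kg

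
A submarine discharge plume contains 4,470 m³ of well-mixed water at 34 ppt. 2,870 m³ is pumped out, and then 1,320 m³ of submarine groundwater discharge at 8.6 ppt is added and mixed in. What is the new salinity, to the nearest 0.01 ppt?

Remaining after removal: 1,600 m³ at 34 ppt (salt = 54,400)
After addition: salt = 54,400 + 1,320×8.6 = 65,752; volume = 2,920 m³
S = 65,752 / 2,920 = 22.5178 ppt

22.52 ppt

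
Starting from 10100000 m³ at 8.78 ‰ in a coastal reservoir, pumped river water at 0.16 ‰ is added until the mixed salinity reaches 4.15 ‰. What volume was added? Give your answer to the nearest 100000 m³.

Salt balance: 10,100,000×8.78 + V×0.16 = (10,100,000+V)×4.15
88,678,000 + 0.16V = 41,915,000 + 4.15V
46,763,000 = 3.99V
V = 11,720,050.13 m³

11700000 m³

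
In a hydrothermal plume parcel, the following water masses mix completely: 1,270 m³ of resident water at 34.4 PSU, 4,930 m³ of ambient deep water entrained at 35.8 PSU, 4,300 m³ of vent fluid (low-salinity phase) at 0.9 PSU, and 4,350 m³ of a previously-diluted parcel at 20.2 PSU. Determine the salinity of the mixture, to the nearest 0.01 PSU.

Weighted by volume,
salt = 1,270×34.4 + 4,930×35.8 + 4,300×0.9 + 4,350×20.2 = 43,688 + 176,494 + 3,870 + 87,870 = 311,922
volume = 1,270 + 4,930 + 4,300 + 4,350 = 14,850 m³
S = 311,922 / 14,850 = 21.0048 PSU

21.00 PSU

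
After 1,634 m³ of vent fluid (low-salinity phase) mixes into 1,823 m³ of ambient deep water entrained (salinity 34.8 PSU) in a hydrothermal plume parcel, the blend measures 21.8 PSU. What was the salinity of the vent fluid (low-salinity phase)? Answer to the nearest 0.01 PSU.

Salt balance: 1,823×34.8 + 1,634×S = 3,457×21.8
63,440.4 + 1,634·S = 75,362.6
S = (75,362.6 − 63,440.4) / 1,634 = 7.2963 PSU

7.30 PSU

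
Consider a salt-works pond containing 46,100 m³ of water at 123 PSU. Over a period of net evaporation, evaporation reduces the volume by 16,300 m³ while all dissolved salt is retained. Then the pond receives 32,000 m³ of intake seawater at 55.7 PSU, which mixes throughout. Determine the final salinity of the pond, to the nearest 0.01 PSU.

After evaporation: salt = 46,100×123 = 5,670,300; volume = 46,100 − 16,300 = 29,800 m³
After mixing: salt = 5,670,300 + 32,000×55.7 = 7,452,700; volume = 29,800 + 32,000 = 61,800 m³
S = 7,452,700 / 61,800 = 120.5939 PSU

120.59 PSU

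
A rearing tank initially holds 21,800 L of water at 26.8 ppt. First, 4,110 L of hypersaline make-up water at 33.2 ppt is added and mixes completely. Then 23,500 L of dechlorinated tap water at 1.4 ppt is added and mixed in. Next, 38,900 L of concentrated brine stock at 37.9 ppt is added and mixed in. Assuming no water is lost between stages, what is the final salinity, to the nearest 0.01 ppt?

By conservation of dissolved salt,
Initial salt = 21,800×26.8 = 584,240
After stage 1: salt = 584,240 + 4,110×33.2 = 720,692; volume = 25,910 L; S = 27.815 ppt
After stage 2: salt = 720,692 + 23,500×1.4 = 753,592; volume = 49,410 L; S = 15.252 ppt
After stage 3: salt = 753,592 + 38,900×37.9 = 2,227,902; volume = 88,310 L
S = 2,227,902 / 88,310 = 25.2282 ppt

25.23 ppt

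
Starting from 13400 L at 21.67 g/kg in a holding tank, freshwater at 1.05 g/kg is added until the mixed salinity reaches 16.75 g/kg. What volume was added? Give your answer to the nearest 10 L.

Salt balance: 13,400×21.67 + V×1.05 = (13,400+V)×16.75
290,378 + 1.05V = 224,450 + 16.75V
65,928 = 15.7V
V = 4,199.24 L

4200 L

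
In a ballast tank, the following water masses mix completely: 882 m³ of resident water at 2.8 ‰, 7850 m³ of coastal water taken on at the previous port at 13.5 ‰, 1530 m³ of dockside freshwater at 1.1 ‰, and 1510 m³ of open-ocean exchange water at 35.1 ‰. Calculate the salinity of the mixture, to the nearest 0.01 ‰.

Conserving salt mass:
salt = 882×2.8 + 7,850×13.5 + 1,530×1.1 + 1,510×35.1 = 2,469.6 + 105,975 + 1,683 + 53,001 = 163,128.6
volume = 882 + 7,850 + 1,530 + 1,510 = 11,772 m³
S = 163,128.6 / 11,772 = 13.8573 ‰

13.86 ‰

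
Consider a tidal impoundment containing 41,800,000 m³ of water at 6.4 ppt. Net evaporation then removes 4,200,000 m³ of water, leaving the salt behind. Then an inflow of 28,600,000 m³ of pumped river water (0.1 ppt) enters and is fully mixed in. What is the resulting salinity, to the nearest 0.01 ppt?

After evaporation: salt = 41,800,000×6.4 = 267,520,000; volume = 41,800,000 − 4,200,000 = 37,600,000 m³
After mixing: salt = 267,520,000 + 28,600,000×0.1 = 270,380,000; volume = 37,600,000 + 28,600,000 = 66,200,000 m³
S = 270,380,000 / 66,200,000 = 4.0843 ppt

4.08 ppt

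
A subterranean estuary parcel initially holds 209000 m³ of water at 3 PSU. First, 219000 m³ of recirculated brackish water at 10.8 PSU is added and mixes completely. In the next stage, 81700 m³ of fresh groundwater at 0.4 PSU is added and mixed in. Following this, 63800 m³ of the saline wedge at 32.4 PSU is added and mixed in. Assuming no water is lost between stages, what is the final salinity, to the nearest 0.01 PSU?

By conservation of dissolved salt,
Initial salt = 209,000×3 = 627,000
After stage 1: salt = 627,000 + 219,000×10.8 = 2,992,200; volume = 428,000 m³; S = 6.991 PSU
After stage 2: salt = 2,992,200 + 81,700×0.4 = 3,024,880; volume = 509,700 m³; S = 5.935 PSU
After stage 3: salt = 3,024,880 + 63,800×32.4 = 5,092,000; volume = 573,500 m³
S = 5,092,000 / 573,500 = 8.8788 PSU

8.88 PSU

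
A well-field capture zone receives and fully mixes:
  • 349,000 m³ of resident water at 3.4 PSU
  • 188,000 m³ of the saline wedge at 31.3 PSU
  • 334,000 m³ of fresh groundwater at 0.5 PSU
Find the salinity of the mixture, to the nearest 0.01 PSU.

8.31 PSU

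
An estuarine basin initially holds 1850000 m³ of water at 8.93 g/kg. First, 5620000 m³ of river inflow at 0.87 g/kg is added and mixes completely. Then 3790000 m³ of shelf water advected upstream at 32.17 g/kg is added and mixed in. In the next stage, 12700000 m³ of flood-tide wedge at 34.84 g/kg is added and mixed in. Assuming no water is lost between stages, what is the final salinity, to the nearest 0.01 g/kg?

24.45 g/kg

Mass of salt is conserved:
Initial salt = 1,850,000×8.93 = 16,520,500
After stage 1: salt = 16,520,500 + 5,620,000×0.87 = 21,409,900; volume = 7,470,000 m³; S = 2.866 g/kg
After stage 2: salt = 21,409,900 + 3,790,000×32.17 = 143,334,200; volume = 11,260,000 m³; S = 12.73 g/kg
After stage 3: salt = 143,334,200 + 12,700,000×34.84 = 585,802,200; volume = 23,960,000 m³
S = 585,802,200 / 23,960,000 = 24.4492 g/kg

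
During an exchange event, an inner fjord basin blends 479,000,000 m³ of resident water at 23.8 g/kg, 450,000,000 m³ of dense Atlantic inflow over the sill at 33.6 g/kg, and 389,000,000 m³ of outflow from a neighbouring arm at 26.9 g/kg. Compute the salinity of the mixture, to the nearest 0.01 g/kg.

By conservation of dissolved salt,
salt = 479,000,000×23.8 + 450,000,000×33.6 + 389,000,000×26.9 = 11,400,200,000 + 15,120,000,000 + 10,464,100,000 = 36,984,300,000
volume = 479,000,000 + 450,000,000 + 389,000,000 = 1,318,000,000 m³
S = 36,984,300,000 / 1,318,000,000 = 28.0609 g/kg

28.06 g/kg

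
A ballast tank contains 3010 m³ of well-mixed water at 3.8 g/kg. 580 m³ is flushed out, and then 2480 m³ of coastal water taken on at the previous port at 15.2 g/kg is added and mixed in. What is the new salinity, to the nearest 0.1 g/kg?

9.6 g/kg

Remaining after removal: 2,430 m³ at 3.8 g/kg (salt = 9,234)
After addition: salt = 9,234 + 2,480×15.2 = 46,930; volume = 4,910 m³
S = 46,930 / 4,910 = 9.558 g/kg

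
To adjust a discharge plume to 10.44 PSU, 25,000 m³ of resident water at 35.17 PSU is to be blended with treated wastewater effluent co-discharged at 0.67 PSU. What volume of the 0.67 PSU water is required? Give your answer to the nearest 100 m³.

63300 m³

Salt balance: 25,000×35.17 + V×0.67 = (25,000+V)×10.44
879,250 + 0.67V = 261,000 + 10.44V
618,250 = 9.77V
V = 63,280.45 m³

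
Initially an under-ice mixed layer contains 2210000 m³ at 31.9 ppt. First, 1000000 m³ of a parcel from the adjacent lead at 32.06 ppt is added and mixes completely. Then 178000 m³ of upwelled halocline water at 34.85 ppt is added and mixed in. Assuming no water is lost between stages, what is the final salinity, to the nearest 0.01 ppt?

Salt balance:
Initial salt = 2,210,000×31.9 = 70,499,000
After stage 1: salt = 70,499,000 + 1,000,000×32.06 = 102,559,000; volume = 3,210,000 m³; S = 31.95 ppt
After stage 2: salt = 102,559,000 + 178,000×34.85 = 108,762,300; volume = 3,388,000 m³
S = 108,762,300 / 3,388,000 = 32.1022 ppt

32.10 ppt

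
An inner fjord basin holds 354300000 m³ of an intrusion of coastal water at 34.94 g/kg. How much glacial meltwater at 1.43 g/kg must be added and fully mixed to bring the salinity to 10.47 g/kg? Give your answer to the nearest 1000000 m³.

959000000 m³

Salt balance: 354,300,000×34.94 + V×1.43 = (354,300,000+V)×10.47
12,379,242,000 + 1.43V = 3,709,521,000 + 10.47V
8,669,721,000 = 9.04V
V = 959,039,933.63 m³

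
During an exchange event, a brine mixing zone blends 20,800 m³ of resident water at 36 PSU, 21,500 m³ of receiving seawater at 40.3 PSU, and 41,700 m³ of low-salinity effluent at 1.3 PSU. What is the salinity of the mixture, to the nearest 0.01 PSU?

19.87 PSU

Conserving salt mass:
salt = 20,800×36 + 21,500×40.3 + 41,700×1.3 = 748,800 + 866,450 + 54,210 = 1,669,460
volume = 20,800 + 21,500 + 41,700 = 84,000 m³
S = 1,669,460 / 84,000 = 19.8745 PSU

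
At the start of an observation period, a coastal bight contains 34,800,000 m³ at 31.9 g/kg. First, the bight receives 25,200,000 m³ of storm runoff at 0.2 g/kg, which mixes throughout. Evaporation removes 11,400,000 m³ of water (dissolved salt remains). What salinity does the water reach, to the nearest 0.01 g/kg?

After mixing: salt = 34,800,000×31.9 + 25,200,000×0.2 = 1,115,160,000; volume = 60,000,000 m³
After evaporation: salt unchanged = 1,115,160,000; volume = 60,000,000 − 11,400,000 = 48,600,000 m³
S = 1,115,160,000 / 48,600,000 = 22.9457 g/kg

22.95 g/kg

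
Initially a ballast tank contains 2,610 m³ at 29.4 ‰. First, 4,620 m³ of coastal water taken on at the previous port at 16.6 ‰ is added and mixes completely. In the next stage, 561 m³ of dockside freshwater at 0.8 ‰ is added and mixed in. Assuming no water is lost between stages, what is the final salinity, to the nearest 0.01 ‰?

Weighted by volume,
Initial salt = 2,610×29.4 = 76,734
After stage 1: salt = 76,734 + 4,620×16.6 = 153,426; volume = 7,230 m³; S = 21.221 ‰
After stage 2: salt = 153,426 + 561×0.8 = 153,874.8; volume = 7,791 m³
S = 153,874.8 / 7,791 = 19.7503 ‰

19.75 ‰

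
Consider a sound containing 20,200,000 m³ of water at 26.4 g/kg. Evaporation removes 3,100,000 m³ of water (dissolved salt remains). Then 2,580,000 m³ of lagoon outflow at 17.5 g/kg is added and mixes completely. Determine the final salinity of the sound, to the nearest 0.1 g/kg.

After evaporation: salt = 20,200,000×26.4 = 533,280,000; volume = 20,200,000 − 3,100,000 = 17,100,000 m³
After mixing: salt = 533,280,000 + 2,580,000×17.5 = 578,430,000; volume = 17,100,000 + 2,580,000 = 19,680,000 m³
S = 578,430,000 / 19,680,000 = 29.3918 g/kg

29.4 g/kg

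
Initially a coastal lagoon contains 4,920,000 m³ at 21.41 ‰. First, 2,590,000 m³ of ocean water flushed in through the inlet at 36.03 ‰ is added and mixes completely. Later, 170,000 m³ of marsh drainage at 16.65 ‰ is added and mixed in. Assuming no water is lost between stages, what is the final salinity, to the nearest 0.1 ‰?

26.2 ‰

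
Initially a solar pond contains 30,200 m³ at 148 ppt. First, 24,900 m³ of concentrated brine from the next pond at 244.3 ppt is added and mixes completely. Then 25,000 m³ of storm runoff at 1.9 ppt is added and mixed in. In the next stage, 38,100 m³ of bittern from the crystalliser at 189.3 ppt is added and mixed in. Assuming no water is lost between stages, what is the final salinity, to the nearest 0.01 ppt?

150.70 ppt

Weighted by volume,
Initial salt = 30,200×148 = 4,469,600
After stage 1: salt = 4,469,600 + 24,900×244.3 = 10,552,670; volume = 55,100 m³; S = 191.519 ppt
After stage 2: salt = 10,552,670 + 25,000×1.9 = 10,600,170; volume = 80,100 m³; S = 132.337 ppt
After stage 3: salt = 10,600,170 + 38,100×189.3 = 17,812,500; volume = 118,200 m³
S = 17,812,500 / 118,200 = 150.698 ppt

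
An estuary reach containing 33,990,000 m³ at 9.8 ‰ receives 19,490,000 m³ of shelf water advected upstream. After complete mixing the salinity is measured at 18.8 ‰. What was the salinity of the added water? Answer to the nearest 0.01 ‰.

34.50 ‰

Salt balance: 33,990,000×9.8 + 19,490,000×S = 53,480,000×18.8
333,102,000 + 19,490,000·S = 1,005,424,000
S = (1,005,424,000 − 333,102,000) / 19,490,000 = 34.4957 ‰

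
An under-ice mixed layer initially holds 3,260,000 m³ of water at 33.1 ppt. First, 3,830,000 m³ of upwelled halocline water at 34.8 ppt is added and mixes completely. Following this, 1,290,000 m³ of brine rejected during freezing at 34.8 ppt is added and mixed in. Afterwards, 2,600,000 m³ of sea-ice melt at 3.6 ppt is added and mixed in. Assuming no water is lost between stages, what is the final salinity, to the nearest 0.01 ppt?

26.91 ppt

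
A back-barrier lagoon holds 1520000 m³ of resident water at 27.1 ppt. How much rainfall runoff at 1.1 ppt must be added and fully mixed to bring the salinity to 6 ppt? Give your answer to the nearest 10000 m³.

Salt balance: 1,520,000×27.1 + V×1.1 = (1,520,000+V)×6
41,192,000 + 1.1V = 9,120,000 + 6V
32,072,000 = 4.9V
V = 6,545,306.12 m³

6550000 m³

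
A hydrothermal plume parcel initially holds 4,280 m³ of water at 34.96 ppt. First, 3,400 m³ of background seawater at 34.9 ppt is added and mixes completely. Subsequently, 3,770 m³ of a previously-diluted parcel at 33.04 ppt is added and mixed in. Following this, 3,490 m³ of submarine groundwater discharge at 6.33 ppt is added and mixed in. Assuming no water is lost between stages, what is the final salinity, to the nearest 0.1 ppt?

Conserving salt mass:
Initial salt = 4,280×34.96 = 149,628.8
After stage 1: salt = 149,628.8 + 3,400×34.9 = 268,288.8; volume = 7,680 m³; S = 34.933 ppt
After stage 2: salt = 268,288.8 + 3,770×33.04 = 392,849.6; volume = 11,450 m³; S = 34.31 ppt
After stage 3: salt = 392,849.6 + 3,490×6.33 = 414,941.3; volume = 14,940 m³
S = 414,941.3 / 14,940 = 27.7738 ppt

27.8 ppt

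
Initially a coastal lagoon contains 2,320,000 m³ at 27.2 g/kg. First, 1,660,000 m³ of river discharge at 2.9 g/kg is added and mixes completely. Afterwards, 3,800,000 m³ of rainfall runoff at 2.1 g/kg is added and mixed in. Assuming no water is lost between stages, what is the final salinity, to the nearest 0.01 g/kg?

9.76 g/kg

Weighted by volume,
Initial salt = 2,320,000×27.2 = 63,104,000
After stage 1: salt = 63,104,000 + 1,660,000×2.9 = 67,918,000; volume = 3,980,000 m³; S = 17.065 g/kg
After stage 2: salt = 67,918,000 + 3,800,000×2.1 = 75,898,000; volume = 7,780,000 m³
S = 75,898,000 / 7,780,000 = 9.7555 g/kg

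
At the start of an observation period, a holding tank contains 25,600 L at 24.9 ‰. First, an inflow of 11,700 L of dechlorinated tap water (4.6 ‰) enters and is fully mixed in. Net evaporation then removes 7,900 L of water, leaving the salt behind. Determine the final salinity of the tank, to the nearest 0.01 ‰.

After mixing: salt = 25,600×24.9 + 11,700×4.6 = 691,260; volume = 37,300 L
After evaporation: salt unchanged = 691,260; volume = 37,300 − 7,900 = 29,400 L
S = 691,260 / 29,400 = 23.5122 ‰

23.51 ‰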